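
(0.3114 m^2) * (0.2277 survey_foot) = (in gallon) 5.709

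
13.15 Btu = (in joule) 1.387e+04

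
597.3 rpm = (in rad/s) 62.55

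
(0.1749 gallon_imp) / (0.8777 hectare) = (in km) 9.059e-11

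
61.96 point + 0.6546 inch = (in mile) 2.391e-05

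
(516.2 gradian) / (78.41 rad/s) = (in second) 0.1034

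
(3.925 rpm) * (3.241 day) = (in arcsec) 2.374e+10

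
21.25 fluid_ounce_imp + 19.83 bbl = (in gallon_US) 833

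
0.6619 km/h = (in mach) 0.00054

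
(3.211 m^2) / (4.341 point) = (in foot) 6879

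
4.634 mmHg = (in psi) 0.08961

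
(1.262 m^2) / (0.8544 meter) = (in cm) 147.7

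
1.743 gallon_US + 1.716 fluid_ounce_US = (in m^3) 0.006649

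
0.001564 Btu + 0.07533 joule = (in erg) 1.725e+07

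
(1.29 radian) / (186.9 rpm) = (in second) 0.06591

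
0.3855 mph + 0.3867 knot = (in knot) 0.7217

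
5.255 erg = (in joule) 5.255e-07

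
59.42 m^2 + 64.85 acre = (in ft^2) 2.826e+06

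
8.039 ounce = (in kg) 0.2279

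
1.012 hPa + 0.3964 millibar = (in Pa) 140.8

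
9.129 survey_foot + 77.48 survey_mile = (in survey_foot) 4.091e+05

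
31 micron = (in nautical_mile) 1.674e-08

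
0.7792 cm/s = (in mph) 0.01743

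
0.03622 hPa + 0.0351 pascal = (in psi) 0.0005304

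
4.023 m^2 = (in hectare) 0.0004023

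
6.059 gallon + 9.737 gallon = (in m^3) 0.05979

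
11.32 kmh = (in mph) 7.034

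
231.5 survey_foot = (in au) 4.717e-10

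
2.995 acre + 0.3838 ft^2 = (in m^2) 1.212e+04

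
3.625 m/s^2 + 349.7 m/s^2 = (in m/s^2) 353.3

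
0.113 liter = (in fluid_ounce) 3.821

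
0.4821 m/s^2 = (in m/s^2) 0.4821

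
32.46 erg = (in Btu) 3.077e-09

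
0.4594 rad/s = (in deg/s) 26.32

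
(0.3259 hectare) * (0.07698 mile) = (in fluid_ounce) 1.365e+10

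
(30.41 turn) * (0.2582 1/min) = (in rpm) 7.852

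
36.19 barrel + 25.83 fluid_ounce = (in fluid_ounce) 1.946e+05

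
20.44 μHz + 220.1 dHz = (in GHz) 2.201e-08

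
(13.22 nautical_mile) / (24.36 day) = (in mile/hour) 0.02602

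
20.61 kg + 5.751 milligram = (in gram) 2.061e+04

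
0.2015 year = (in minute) 1.059e+05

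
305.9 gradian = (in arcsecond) 9.911e+05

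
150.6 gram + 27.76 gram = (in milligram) 1.784e+05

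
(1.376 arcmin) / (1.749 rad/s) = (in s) 0.0002289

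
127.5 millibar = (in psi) 1.849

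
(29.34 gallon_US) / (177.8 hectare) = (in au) 4.176e-19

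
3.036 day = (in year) 0.008318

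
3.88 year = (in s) 1.224e+08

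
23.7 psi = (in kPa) 163.4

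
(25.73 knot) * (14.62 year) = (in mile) 3.792e+06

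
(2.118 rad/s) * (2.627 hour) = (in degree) 1.148e+06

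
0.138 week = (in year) 0.002647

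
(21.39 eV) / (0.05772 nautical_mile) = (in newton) 3.206e-20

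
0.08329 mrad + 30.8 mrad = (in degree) 1.769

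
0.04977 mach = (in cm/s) 1695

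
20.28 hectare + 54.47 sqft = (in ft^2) 2.183e+06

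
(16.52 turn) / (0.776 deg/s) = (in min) 127.7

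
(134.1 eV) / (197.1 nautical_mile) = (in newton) 5.886e-23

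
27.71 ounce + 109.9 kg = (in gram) 1.107e+05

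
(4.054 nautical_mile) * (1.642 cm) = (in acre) 0.03046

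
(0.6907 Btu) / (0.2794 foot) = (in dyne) 8.557e+08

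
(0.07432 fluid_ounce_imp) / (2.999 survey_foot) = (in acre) 5.708e-10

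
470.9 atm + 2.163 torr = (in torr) 3.579e+05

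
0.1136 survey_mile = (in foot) 599.8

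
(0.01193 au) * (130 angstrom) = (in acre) 0.005733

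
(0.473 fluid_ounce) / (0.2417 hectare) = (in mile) 3.596e-12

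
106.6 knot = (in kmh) 197.4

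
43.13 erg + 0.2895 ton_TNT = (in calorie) 2.895e+08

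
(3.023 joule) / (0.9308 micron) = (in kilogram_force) 3.312e+05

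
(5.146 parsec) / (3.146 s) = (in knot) 9.811e+16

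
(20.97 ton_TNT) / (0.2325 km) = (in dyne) 3.774e+13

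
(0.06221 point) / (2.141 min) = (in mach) 5.017e-10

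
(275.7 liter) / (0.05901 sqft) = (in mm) 5.029e+04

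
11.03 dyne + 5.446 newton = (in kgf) 0.5553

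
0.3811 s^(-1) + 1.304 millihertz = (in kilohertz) 0.0003824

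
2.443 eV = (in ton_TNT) 9.355e-29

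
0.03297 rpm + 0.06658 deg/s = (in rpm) 0.04407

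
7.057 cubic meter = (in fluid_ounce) 2.386e+05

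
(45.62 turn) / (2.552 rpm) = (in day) 0.01241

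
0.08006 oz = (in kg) 0.00227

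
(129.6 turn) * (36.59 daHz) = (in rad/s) 2.98e+05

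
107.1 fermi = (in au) 7.159e-25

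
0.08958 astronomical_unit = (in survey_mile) 8.327e+06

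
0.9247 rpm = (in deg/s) 5.548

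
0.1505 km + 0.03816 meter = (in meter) 150.5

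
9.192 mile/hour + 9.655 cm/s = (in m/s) 4.206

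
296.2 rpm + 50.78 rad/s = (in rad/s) 81.8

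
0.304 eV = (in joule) 4.871e-20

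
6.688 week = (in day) 46.82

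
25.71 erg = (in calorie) 6.145e-07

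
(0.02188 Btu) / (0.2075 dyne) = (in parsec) 3.605e-10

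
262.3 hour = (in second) 9.443e+05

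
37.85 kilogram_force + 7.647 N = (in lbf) 85.16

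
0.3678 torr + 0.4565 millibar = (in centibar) 0.09469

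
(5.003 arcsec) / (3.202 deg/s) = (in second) 0.000434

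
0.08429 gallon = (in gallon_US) 0.08429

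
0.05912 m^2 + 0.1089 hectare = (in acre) 0.2691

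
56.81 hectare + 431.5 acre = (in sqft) 2.491e+07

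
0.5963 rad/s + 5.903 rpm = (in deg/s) 69.58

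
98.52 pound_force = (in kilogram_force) 44.69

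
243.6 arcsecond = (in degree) 0.06767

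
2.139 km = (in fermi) 2.139e+18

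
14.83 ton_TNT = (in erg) 6.205e+17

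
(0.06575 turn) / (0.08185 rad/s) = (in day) 5.842e-05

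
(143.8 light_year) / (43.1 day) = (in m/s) 3.653e+11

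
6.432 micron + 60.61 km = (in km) 60.61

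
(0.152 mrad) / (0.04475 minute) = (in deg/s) 0.003244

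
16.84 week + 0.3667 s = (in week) 16.84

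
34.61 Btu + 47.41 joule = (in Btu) 34.65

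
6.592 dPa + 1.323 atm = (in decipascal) 1.341e+06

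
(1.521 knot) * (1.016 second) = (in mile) 0.000494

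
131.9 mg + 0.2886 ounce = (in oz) 0.2933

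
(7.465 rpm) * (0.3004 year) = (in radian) 7.406e+06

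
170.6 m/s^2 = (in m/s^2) 170.6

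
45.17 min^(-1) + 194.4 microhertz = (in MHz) 7.53e-07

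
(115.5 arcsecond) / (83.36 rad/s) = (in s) 6.717e-06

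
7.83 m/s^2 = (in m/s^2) 7.83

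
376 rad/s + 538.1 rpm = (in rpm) 4129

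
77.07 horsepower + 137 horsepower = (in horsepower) 214.1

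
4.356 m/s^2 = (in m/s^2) 4.356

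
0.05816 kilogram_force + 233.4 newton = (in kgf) 23.86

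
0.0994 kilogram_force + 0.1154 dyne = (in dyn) 9.748e+04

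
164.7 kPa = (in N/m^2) 1.647e+05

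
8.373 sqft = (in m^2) 0.7779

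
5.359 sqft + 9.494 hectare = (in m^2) 9.494e+04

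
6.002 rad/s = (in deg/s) 343.9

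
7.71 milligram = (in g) 0.00771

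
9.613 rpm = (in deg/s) 57.68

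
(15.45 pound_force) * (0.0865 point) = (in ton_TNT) 5.012e-13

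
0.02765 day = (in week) 0.00395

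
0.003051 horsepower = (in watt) 2.275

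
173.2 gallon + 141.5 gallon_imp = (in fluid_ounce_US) 4.392e+04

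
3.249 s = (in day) 3.76e-05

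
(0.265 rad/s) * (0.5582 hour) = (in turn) 84.75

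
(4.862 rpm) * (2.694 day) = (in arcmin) 4.074e+08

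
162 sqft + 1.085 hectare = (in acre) 2.685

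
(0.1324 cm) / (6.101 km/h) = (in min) 1.302e-05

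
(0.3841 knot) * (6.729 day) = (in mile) 71.38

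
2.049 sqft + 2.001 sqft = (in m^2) 0.3763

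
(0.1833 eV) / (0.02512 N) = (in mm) 1.169e-15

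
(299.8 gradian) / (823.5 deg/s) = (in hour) 9.101e-05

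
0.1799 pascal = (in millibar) 0.001799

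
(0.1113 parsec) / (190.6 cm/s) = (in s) 1.802e+15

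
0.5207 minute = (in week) 5.166e-05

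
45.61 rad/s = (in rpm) 435.5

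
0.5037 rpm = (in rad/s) 0.05275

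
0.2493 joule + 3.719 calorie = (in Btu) 0.01498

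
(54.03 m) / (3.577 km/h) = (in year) 1.724e-06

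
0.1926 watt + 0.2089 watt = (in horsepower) 0.0005384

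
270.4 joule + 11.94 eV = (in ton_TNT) 6.463e-08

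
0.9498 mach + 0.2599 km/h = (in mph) 723.6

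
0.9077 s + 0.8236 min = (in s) 50.32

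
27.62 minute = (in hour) 0.4603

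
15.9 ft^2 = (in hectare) 0.0001477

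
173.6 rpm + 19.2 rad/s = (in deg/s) 2142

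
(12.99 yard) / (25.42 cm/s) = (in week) 7.726e-05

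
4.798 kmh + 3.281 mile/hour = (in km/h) 10.08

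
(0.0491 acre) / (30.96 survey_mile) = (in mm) 3.988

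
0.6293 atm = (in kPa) 63.76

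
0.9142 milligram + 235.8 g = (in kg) 0.2358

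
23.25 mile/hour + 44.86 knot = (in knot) 65.06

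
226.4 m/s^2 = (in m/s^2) 226.4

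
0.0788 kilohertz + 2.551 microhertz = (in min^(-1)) 4728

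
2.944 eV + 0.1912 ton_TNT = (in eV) 4.993e+27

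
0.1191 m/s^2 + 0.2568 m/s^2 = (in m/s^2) 0.3759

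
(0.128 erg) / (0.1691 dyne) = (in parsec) 2.453e-19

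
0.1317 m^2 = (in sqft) 1.418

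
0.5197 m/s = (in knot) 1.01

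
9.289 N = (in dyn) 9.289e+05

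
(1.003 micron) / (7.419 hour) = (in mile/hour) 8.401e-11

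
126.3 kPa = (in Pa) 1.263e+05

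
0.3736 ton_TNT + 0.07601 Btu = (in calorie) 3.736e+08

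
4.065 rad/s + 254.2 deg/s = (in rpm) 81.18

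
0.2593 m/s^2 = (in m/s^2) 0.2593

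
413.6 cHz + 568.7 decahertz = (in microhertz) 5.691e+09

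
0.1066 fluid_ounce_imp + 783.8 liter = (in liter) 783.8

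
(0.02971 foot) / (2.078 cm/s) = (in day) 5.044e-06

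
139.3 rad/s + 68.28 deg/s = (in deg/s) 8050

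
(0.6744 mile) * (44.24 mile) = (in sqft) 8.318e+08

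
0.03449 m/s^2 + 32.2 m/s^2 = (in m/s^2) 32.23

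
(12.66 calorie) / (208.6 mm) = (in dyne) 2.539e+07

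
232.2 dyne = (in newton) 0.002322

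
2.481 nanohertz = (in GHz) 2.481e-18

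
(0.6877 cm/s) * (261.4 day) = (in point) 4.403e+08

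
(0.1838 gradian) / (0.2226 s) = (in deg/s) 0.7431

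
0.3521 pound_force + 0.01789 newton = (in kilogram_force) 0.1615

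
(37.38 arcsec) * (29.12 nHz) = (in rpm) 5.039e-11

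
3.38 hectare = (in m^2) 3.38e+04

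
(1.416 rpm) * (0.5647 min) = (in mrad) 5024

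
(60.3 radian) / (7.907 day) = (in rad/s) 8.827e-05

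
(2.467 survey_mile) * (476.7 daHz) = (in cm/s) 1.893e+09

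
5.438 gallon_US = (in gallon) 5.438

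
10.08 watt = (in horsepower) 0.01352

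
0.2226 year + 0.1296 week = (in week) 11.74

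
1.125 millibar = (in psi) 0.01632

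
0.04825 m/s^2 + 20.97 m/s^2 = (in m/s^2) 21.02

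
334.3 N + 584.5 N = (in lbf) 206.6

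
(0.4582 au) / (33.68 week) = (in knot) 6541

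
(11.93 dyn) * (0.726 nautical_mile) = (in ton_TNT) 3.834e-11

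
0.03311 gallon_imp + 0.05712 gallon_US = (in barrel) 0.002307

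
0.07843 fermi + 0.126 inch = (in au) 2.139e-14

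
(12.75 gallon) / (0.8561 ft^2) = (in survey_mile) 0.0003771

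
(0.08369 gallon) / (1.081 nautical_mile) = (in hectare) 1.582e-11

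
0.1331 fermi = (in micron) 1.331e-10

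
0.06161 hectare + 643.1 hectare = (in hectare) 643.2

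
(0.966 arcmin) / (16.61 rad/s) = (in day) 1.958e-10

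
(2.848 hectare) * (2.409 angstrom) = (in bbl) 4.315e-05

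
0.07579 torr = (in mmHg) 0.07579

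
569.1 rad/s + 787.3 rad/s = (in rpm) 1.295e+04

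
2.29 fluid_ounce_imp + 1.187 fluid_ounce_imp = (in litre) 0.09879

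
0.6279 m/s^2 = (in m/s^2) 0.6279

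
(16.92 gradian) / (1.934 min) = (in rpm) 0.02187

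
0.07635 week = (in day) 0.5345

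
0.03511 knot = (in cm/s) 1.806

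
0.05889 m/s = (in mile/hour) 0.1317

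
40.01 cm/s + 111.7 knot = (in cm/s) 5786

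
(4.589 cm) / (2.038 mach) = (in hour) 1.837e-08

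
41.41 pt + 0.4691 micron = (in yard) 0.01598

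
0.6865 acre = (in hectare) 0.2778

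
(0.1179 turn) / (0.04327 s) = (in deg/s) 980.9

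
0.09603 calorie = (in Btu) 0.0003808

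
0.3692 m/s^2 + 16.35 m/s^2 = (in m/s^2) 16.72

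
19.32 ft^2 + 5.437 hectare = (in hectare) 5.437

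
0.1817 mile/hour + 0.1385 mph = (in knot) 0.2782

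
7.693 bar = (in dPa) 7.693e+06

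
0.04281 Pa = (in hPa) 0.0004281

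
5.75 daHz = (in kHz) 0.0575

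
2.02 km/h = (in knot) 1.091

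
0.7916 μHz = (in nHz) 791.6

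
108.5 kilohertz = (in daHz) 1.085e+04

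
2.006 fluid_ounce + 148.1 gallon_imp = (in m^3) 0.6733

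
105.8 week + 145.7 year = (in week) 7703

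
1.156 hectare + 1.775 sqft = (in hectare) 1.156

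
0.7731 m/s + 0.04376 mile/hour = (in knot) 1.541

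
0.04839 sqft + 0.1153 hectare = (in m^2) 1153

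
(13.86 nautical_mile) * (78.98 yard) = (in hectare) 185.4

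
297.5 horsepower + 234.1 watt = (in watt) 2.221e+05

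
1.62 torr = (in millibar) 2.16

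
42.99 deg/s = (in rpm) 7.165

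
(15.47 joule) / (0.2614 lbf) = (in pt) 3.771e+04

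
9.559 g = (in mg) 9559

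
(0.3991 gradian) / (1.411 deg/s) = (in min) 0.004243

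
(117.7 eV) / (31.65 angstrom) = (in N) 5.958e-09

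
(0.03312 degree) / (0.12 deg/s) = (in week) 4.563e-07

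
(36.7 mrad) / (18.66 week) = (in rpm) 3.105e-08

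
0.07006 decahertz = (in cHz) 70.06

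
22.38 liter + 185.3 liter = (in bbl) 1.306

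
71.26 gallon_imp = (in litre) 324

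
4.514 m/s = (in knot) 8.775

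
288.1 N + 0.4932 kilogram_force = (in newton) 292.9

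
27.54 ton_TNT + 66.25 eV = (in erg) 1.152e+18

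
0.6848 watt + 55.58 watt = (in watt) 56.26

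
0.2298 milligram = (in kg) 2.298e-07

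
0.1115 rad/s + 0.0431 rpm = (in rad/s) 0.116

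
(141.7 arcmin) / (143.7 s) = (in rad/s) 0.0002868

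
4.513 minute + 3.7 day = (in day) 3.703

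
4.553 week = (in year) 0.08732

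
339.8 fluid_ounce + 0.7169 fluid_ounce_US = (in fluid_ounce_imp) 354.4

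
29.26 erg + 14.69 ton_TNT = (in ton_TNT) 14.69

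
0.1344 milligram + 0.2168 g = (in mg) 216.9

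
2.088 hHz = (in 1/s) 208.8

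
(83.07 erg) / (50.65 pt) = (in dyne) 46.49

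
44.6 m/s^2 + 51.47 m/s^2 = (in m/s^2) 96.07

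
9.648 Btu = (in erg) 1.018e+11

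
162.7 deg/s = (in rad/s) 2.84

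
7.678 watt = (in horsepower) 0.0103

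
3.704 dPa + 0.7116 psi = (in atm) 0.04843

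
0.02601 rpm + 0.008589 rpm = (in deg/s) 0.2076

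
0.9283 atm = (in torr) 705.5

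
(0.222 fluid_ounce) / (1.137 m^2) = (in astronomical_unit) 3.86e-17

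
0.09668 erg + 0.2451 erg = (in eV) 2.133e+11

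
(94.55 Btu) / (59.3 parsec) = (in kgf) 5.559e-15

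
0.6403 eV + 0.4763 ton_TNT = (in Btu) 1.889e+06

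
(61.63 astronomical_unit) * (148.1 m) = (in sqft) 1.47e+16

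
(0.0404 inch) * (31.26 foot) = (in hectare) 9.777e-07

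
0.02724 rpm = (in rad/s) 0.002853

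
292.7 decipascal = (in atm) 0.0002889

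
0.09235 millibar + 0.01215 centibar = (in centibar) 0.02138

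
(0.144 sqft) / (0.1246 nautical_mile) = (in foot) 0.0001902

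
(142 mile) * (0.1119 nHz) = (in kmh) 9.206e-05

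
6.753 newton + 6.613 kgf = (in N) 71.6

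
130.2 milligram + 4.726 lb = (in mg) 2.144e+06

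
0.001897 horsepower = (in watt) 1.415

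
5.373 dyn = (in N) 5.373e-05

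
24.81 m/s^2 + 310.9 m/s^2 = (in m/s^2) 335.7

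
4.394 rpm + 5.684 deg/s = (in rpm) 5.341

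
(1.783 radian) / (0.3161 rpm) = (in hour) 0.01496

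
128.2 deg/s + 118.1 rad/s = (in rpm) 1149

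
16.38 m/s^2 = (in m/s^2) 16.38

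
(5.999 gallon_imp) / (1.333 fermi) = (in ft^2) 2.202e+14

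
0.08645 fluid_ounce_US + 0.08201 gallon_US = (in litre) 0.313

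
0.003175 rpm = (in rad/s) 0.0003325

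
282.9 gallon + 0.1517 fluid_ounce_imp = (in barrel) 6.736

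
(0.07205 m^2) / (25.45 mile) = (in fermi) 1.759e+09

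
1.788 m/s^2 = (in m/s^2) 1.788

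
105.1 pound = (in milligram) 4.767e+07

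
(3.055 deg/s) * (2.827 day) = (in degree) 7.462e+05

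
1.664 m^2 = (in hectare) 0.0001664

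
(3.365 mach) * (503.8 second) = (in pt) 1.636e+09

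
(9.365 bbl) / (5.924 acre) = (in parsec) 2.013e-21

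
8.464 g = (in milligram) 8464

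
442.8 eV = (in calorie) 1.696e-17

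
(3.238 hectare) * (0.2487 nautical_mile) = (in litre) 1.491e+10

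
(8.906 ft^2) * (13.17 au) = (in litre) 1.63e+15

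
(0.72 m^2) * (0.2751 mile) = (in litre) 3.188e+05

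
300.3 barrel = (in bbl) 300.3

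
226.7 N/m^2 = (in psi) 0.03288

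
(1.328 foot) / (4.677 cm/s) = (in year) 2.744e-07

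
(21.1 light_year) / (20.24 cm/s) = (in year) 3.127e+10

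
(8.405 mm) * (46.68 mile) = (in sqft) 6797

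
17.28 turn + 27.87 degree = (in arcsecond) 2.25e+07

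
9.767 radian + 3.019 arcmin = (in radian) 9.768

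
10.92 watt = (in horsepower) 0.01464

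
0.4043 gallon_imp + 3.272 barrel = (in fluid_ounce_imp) 1.837e+04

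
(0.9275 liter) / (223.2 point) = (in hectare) 1.178e-06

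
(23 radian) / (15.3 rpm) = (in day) 0.0001661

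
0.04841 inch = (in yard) 0.001345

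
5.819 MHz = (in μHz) 5.819e+12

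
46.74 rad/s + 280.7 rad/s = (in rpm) 3127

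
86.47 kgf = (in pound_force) 190.6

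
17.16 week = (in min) 1.73e+05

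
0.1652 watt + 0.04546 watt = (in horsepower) 0.0002825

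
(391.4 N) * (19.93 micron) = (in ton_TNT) 1.864e-12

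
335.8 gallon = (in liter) 1271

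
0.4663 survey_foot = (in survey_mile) 8.831e-05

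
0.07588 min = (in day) 5.269e-05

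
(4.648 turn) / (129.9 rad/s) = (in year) 7.129e-09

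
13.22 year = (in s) 4.169e+08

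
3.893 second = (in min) 0.06488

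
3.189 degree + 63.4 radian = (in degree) 3636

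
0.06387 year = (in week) 3.33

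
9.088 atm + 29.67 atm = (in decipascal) 3.927e+07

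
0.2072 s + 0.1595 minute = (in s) 9.777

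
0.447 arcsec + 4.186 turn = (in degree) 1507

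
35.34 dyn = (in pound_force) 7.945e-05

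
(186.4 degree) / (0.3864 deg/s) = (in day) 0.005583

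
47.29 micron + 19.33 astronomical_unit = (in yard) 3.162e+12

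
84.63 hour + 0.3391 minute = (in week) 0.5038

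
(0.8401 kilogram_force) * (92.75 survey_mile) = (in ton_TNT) 0.0002939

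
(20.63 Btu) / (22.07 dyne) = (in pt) 2.796e+11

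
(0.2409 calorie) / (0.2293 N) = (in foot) 14.42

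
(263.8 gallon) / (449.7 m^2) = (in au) 1.484e-14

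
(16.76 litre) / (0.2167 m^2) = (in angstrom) 7.734e+08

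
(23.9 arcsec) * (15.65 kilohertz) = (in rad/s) 1.813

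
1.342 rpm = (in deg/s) 8.052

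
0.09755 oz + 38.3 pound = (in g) 1.738e+04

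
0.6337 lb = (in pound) 0.6337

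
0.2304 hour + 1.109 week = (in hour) 186.5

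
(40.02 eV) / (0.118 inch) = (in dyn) 2.139e-10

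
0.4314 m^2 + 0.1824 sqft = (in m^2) 0.4483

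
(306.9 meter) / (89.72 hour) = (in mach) 2.791e-06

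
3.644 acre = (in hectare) 1.475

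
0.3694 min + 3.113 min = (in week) 0.0003455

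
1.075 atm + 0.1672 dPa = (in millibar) 1089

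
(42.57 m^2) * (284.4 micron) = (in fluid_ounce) 409.4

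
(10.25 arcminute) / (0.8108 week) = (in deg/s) 3.484e-07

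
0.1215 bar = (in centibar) 12.15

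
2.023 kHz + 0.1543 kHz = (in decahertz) 217.7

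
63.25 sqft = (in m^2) 5.876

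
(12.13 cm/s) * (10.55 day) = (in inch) 4.353e+06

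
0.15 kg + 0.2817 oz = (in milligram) 1.58e+05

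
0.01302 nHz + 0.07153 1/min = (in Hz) 0.001192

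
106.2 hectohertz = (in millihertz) 1.062e+07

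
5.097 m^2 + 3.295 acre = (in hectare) 1.334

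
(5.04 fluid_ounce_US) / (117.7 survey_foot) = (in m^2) 4.155e-06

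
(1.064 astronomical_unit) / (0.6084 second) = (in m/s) 2.616e+11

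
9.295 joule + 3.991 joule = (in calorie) 3.175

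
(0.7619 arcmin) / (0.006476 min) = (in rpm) 0.005447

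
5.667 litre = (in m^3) 0.005667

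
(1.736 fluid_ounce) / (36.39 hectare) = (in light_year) 1.491e-26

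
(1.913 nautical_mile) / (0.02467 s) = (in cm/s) 1.436e+07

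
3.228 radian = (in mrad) 3228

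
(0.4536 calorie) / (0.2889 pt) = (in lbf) 4186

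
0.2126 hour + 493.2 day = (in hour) 1.184e+04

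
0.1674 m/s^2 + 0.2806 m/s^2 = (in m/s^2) 0.448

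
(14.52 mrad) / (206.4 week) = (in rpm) 1.111e-09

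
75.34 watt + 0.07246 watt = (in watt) 75.41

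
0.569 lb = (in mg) 2.581e+05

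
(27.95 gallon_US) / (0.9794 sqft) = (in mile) 0.0007225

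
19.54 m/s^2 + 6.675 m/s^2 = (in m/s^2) 26.21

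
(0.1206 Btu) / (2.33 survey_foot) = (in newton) 179.2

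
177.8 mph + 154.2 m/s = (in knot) 454.2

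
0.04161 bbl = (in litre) 6.615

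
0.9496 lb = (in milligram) 4.307e+05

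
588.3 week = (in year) 11.28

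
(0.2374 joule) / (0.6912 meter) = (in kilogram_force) 0.03502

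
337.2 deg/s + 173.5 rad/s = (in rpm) 1713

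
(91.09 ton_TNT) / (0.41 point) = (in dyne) 2.635e+20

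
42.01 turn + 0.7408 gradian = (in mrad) 2.64e+05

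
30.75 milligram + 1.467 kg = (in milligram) 1.467e+06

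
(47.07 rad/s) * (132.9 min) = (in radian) 3.753e+05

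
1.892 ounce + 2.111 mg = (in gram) 53.64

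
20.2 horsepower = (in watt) 1.506e+04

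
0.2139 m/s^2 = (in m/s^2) 0.2139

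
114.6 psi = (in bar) 7.901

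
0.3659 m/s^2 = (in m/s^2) 0.3659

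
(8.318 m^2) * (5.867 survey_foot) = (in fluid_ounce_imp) 5.235e+05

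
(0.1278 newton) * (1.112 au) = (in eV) 1.327e+29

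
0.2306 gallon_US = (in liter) 0.8729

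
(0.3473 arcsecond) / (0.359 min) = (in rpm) 7.465e-07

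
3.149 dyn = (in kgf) 3.211e-06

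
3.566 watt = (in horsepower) 0.004782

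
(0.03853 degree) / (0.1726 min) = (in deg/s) 0.003721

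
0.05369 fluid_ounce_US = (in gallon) 0.0004195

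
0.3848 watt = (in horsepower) 0.000516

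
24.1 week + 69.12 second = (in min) 2.429e+05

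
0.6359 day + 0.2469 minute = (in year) 0.001743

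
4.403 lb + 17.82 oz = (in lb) 5.517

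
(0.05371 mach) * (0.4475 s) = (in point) 2.32e+04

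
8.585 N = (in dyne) 8.585e+05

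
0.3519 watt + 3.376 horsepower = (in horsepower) 3.376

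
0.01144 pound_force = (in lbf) 0.01144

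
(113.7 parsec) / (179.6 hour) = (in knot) 1.055e+13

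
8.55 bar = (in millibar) 8550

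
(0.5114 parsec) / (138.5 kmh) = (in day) 4.747e+09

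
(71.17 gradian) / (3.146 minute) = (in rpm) 0.05656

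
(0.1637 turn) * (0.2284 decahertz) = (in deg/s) 134.6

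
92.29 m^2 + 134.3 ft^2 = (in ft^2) 1128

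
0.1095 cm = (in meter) 0.001095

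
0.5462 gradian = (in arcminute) 29.49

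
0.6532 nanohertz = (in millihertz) 6.532e-07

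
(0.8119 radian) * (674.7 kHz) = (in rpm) 5.231e+06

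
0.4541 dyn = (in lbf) 1.021e-06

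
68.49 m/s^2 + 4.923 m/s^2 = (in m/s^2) 73.41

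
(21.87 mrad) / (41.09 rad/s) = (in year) 1.688e-11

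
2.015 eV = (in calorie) 7.716e-20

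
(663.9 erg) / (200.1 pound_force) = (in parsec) 2.417e-24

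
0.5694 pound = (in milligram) 2.583e+05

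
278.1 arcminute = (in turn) 0.01288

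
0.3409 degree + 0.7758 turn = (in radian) 4.88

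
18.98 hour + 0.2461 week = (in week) 0.3591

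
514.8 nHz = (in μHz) 0.5148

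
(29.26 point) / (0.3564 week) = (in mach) 1.406e-10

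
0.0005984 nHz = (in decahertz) 5.984e-14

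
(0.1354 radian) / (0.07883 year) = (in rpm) 5.201e-07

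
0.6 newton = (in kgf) 0.06118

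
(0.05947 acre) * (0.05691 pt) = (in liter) 4.832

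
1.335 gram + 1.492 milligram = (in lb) 0.002946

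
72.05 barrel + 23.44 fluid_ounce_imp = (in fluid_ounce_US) 3.874e+05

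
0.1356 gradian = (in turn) 0.000339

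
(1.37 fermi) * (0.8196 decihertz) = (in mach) 3.298e-19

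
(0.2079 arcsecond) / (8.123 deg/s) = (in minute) 1.185e-07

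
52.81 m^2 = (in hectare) 0.005281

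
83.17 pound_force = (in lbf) 83.17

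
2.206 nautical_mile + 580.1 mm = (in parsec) 1.324e-13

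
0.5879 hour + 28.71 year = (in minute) 1.509e+07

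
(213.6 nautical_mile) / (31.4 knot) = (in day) 0.2834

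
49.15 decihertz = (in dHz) 49.15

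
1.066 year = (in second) 3.362e+07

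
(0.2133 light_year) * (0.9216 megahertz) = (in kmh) 6.695e+21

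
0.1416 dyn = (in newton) 1.416e-06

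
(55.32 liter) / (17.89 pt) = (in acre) 0.002166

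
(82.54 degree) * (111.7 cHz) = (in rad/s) 1.609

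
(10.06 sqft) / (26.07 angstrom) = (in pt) 1.016e+12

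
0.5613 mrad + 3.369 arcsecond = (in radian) 0.0005776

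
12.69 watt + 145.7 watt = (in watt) 158.4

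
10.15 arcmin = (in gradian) 0.188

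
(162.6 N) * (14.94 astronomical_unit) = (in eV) 2.268e+33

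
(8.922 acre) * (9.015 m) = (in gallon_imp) 7.16e+07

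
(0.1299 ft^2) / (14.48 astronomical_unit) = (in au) 3.724e-26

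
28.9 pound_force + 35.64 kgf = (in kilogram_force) 48.75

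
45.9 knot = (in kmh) 85.01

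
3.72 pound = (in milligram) 1.687e+06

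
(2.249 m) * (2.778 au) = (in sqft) 1.006e+13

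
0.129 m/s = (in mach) 0.0003789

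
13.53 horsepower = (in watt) 1.009e+04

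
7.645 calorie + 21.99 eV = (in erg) 3.199e+08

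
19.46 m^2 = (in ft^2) 209.5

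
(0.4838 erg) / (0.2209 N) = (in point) 0.0006208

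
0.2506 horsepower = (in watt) 186.9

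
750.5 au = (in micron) 1.123e+20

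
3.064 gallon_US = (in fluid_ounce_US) 392.2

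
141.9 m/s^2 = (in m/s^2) 141.9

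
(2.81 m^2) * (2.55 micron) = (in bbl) 4.507e-05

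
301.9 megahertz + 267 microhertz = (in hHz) 3.019e+06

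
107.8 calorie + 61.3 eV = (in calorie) 107.8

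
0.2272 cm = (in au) 1.519e-14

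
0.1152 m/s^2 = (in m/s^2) 0.1152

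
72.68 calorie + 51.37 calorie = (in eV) 3.24e+21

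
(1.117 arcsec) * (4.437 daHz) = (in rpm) 0.002295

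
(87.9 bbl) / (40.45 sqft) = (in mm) 3719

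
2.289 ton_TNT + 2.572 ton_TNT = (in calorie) 4.861e+09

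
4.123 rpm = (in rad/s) 0.4318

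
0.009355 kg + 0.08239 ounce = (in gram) 11.69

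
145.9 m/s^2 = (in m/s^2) 145.9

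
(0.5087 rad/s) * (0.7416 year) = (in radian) 1.19e+07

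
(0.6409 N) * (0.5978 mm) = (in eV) 2.391e+15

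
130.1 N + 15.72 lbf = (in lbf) 44.97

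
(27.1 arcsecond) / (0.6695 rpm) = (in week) 3.099e-09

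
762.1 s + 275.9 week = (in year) 5.291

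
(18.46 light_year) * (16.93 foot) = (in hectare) 9.012e+13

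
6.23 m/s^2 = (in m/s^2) 6.23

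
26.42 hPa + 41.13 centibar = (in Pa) 4.377e+04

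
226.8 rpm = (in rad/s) 23.75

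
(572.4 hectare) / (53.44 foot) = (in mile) 218.4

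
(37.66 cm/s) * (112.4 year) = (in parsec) 4.326e-08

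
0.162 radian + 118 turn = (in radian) 741.6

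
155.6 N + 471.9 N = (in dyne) 6.275e+07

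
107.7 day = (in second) 9.305e+06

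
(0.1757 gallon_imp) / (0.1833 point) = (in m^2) 12.35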